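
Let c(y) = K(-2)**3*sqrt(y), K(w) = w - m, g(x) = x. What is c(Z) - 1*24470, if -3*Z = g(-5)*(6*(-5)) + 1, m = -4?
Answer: -24470 + 8*I*sqrt(453)/3 ≈ -24470.0 + 56.757*I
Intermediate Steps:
K(w) = 4 + w (K(w) = w - 1*(-4) = w + 4 = 4 + w)
Z = -151/3 (Z = -(-30*(-5) + 1)/3 = -(-5*(-30) + 1)/3 = -(150 + 1)/3 = -1/3*151 = -151/3 ≈ -50.333)
c(y) = 8*sqrt(y) (c(y) = (4 - 2)**3*sqrt(y) = 2**3*sqrt(y) = 8*sqrt(y))
c(Z) - 1*24470 = 8*sqrt(-151/3) - 1*24470 = 8*(I*sqrt(453)/3) - 24470 = 8*I*sqrt(453)/3 - 24470 = -24470 + 8*I*sqrt(453)/3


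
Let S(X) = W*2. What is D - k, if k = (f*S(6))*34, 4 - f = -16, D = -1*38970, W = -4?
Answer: -33530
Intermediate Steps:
D = -38970
S(X) = -8 (S(X) = -4*2 = -8)
f = 20 (f = 4 - 1*(-16) = 4 + 16 = 20)
k = -5440 (k = (20*(-8))*34 = -160*34 = -5440)
D - k = -38970 - 1*(-5440) = -38970 + 5440 = -33530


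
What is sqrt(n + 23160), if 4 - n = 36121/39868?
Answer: 3*sqrt(1022687547153)/19934 ≈ 152.19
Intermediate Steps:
n = 123351/39868 (n = 4 - 36121/39868 = 123351/39868 ≈ 3.0940)
sqrt(n + 23160) = sqrt(123351/39868 + 23160) = sqrt(923466231/39868) = 3*sqrt(1022687547153)/19934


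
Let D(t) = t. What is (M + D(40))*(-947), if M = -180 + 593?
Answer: -428991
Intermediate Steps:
M = 413
(M + D(40))*(-947) = (413 + 40)*(-947) = 453*(-947) = -428991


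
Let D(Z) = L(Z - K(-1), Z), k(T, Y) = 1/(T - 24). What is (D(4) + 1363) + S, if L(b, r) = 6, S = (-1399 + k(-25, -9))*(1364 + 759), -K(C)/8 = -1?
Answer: -145468815/49 ≈ -2.9688e+6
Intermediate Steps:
k(T, Y) = 1/(-24 + T)
K(C) = 8 (K(C) = -8*(-1) = 8)
S = -145535896/49 (S = (-1399 + 1/(-24 - 25))*(1364 + 759) = (-1399 + 1/(-49))*2123 = (-1399 - 1/49)*2123 = -68552/49*2123 = -145535896/49 ≈ -2.9701e+6)
D(Z) = 6
(D(4) + 1363) + S = (6 + 1363) - 145535896/49 = 1369 - 145535896/49 = -145468815/49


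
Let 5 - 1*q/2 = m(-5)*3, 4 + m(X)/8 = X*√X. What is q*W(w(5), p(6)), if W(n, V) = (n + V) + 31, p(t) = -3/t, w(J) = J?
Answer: 7171 + 8520*I*√5 ≈ 7171.0 + 19051.0*I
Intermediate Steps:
m(X) = -32 + 8*X^(3/2) (m(X) = -32 + 8*(X*√X) = -32 + 8*X^(3/2))
W(n, V) = 31 + V + n (W(n, V) = (V + n) + 31 = 31 + V + n)
q = 202 + 240*I*√5 (q = 10 - 2*(-32 + 8*(-5)^(3/2))*3 = 10 - 2*(-32 + 8*(-5*I*√5))*3 = 10 - 2*(-32 - 40*I*√5)*3 = 10 - 2*(-96 - 120*I*√5) = 10 + (192 + 240*I*√5) = 202 + 240*I*√5 ≈ 202.0 + 536.66*I)
q*W(w(5), p(6)) = (202 + 240*I*√5)*(31 - 3/6 + 5) = (202 + 240*I*√5)*(31 - 3*⅙ + 5) = (202 + 240*I*√5)*(31 - ½ + 5) = (202 + 240*I*√5)*(71/2) = 7171 + 8520*I*√5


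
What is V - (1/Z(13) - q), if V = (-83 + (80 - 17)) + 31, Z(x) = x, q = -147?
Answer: -1769/13 ≈ -136.08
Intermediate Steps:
V = 11 (V = (-83 + 63) + 31 = -20 + 31 = 11)
V - (1/Z(13) - q) = 11 - (1/13 - 1*(-147)) = 11 - (1/13 + 147) = 11 - 1*1912/13 = 11 - 1912/13 = -1769/13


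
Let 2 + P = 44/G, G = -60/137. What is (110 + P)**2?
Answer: 12769/225 ≈ 56.751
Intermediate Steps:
G = -60/137 (G = -60*1/137 = -60/137 ≈ -0.43796)
P = -1537/15 (P = -2 + 44/(-60/137) = -2 + 44*(-137/60) = -2 - 1507/15 = -1537/15 ≈ -102.47)
(110 + P)**2 = (110 - 1537/15)**2 = (113/15)**2 = 12769/225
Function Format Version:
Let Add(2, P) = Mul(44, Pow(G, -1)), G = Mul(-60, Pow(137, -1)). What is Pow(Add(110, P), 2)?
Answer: Rational(12769, 225) ≈ 56.751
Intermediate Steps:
G = Rational(-60, 137) (G = Mul(-60, Rational(1, 137)) = Rational(-60, 137) ≈ -0.43796)
P = Rational(-1537, 15) (P = Add(-2, Mul(44, Pow(Rational(-60, 137), -1))) = Add(-2, Mul(44, Rational(-137, 60))) = Add(-2, Rational(-1507, 15)) = Rational(-1537, 15) ≈ -102.47)
Pow(Add(110, P), 2) = Pow(Add(110, Rational(-1537, 15)), 2) = Pow(Rational(113, 15), 2) = Rational(12769, 225)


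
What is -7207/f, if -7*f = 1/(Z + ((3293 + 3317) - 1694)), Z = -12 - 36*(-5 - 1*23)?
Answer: 298254488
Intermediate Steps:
Z = 996 (Z = -12 - 36*(-5 - 23) = -12 - 36*(-28) = -12 + 1008 = 996)
f = -1/41384 (f = -1/(7*(996 + ((3293 + 3317) - 1694))) = -1/(7*(996 + (6610 - 1694))) = -1/(7*(996 + 4916)) = -1/7/5912 = -1/7*1/5912 = -1/41384 ≈ -2.4164e-5)
-7207/f = -7207/(-1/41384) = -7207*(-41384) = 298254488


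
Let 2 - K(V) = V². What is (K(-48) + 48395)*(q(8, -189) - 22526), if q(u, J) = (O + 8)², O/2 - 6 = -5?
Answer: -1033681618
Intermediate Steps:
O = 2 (O = 12 + 2*(-5) = 12 - 10 = 2)
q(u, J) = 100 (q(u, J) = (2 + 8)² = 10² = 100)
K(V) = 2 - V²
(K(-48) + 48395)*(q(8, -189) - 22526) = ((2 - 1*(-48)²) + 48395)*(100 - 22526) = ((2 - 1*2304) + 48395)*(-22426) = ((2 - 2304) + 48395)*(-22426) = (-2302 + 48395)*(-22426) = 46093*(-22426) = -1033681618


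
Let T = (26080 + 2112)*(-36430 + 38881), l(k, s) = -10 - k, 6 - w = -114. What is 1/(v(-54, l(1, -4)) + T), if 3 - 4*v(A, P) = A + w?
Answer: 4/276394305 ≈ 1.4472e-8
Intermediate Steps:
w = 120 (w = 6 - 1*(-114) = 6 + 114 = 120)
v(A, P) = -117/4 - A/4 (v(A, P) = 3/4 - (A + 120)/4 = 3/4 - (120 + A)/4 = 3/4 + (-30 - A/4) = -117/4 - A/4)
T = 69098592 (T = 28192*2451 = 69098592)
1/(v(-54, l(1, -4)) + T) = 1/((-117/4 - 1/4*(-54)) + 69098592) = 1/((-117/4 + 27/2) + 69098592) = 1/(-63/4 + 69098592) = 1/(276394305/4) = 4/276394305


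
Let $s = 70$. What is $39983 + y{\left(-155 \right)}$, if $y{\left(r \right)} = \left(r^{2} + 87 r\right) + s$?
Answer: $50593$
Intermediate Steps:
$y{\left(r \right)} = 70 + r^{2} + 87 r$ ($y{\left(r \right)} = \left(r^{2} + 87 r\right) + 70 = 70 + r^{2} + 87 r$)
$39983 + y{\left(-155 \right)} = 39983 + \left(70 + \left(-155\right)^{2} + 87 \left(-155\right)\right) = 39983 + \left(70 + 24025 - 13485\right) = 39983 + 10610 = 50593$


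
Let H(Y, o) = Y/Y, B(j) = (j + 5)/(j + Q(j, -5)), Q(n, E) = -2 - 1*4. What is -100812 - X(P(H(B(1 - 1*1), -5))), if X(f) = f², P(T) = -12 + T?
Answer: -100933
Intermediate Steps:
Q(n, E) = -6 (Q(n, E) = -2 - 4 = -6)
B(j) = (5 + j)/(-6 + j) (B(j) = (j + 5)/(j - 6) = (5 + j)/(-6 + j))
H(Y, o) = 1
-100812 - X(P(H(B(1 - 1*1), -5))) = -100812 - (-12 + 1)² = -100812 - 1*(-11)² = -100812 - 1*121 = -100812 - 121 = -100933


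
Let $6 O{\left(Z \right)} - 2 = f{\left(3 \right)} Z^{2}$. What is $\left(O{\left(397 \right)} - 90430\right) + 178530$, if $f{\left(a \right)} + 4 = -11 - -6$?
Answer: $- \frac{889879}{6} \approx -1.4831 \cdot 10^{5}$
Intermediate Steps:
$f{\left(a \right)} = -9$ ($f{\left(a \right)} = -4 - 5 = -9$)
$O{\left(Z \right)} = \frac{1}{3} - \frac{3 Z^{2}}{2}$ ($O{\left(Z \right)} = \frac{1}{3} + \frac{\left(-9\right) Z^{2}}{6} = \frac{1}{3} - \frac{3 Z^{2}}{2}$)
$\left(O{\left(397 \right)} - 90430\right) + 178530 = \left(\left(\frac{1}{3} - \frac{3 \cdot 397^{2}}{2}\right) - 90430\right) + 178530 = \left(\left(\frac{1}{3} - \frac{472827}{2}\right) - 90430\right) + 178530 = \left(- \frac{1418479}{6} - 90430\right) + 178530 = - \frac{1961059}{6} + 178530 = - \frac{889879}{6}$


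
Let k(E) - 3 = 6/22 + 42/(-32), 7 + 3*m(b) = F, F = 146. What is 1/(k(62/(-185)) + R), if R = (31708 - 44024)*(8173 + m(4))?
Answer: -528/53449074293 ≈ -9.8786e-9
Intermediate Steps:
m(b) = 139/3 (m(b) = -7/3 + (⅓)*146 = -7/3 + 146/3 = 139/3)
k(E) = 345/176 (k(E) = 3 + (6/22 + 42/(-32)) = 3 + (6*(1/22) + 42*(-1/32)) = 3 + (3/11 - 21/16) = 3 - 183/176 = 345/176)
R = -303687928/3 (R = (31708 - 44024)*(8173 + 139/3) = -12316*24658/3 = -303687928/3 ≈ -1.0123e+8)
1/(k(62/(-185)) + R) = 1/(345/176 - 303687928/3) = 1/(-53449074293/528) = -528/53449074293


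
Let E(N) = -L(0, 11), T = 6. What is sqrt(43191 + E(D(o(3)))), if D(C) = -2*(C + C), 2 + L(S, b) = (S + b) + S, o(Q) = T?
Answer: 3*sqrt(4798) ≈ 207.80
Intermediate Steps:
o(Q) = 6
L(S, b) = -2 + b + 2*S (L(S, b) = -2 + ((S + b) + S) = -2 + (b + 2*S) = -2 + b + 2*S)
D(C) = -4*C
E(N) = -9 (E(N) = -(-2 + 11 + 2*0) = -(-2 + 11 + 0) = -1*9 = -9)
sqrt(43191 + E(D(o(3)))) = sqrt(43191 - 9) = sqrt(43182) = 3*sqrt(4798)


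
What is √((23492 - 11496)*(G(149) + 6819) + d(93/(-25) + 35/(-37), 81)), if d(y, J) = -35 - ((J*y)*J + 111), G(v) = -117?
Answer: √2752636638562/185 ≈ 8968.1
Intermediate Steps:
d(y, J) = -146 - y*J² (d(y, J) = -35 - (y*J² + 111) = -35 - (111 + y*J²) = -35 + (-111 - y*J²) = -146 - y*J²)
√((23492 - 11496)*(G(149) + 6819) + d(93/(-25) + 35/(-37), 81)) = √((23492 - 11496)*(-117 + 6819) + (-146 - 1*(93/(-25) + 35/(-37))*81²)) = √(11996*6702 + (-146 - 1*(93*(-1/25) + 35*(-1/37))*6561)) = √(80397192 + (-146 - 1*(-93/25 - 35/37)*6561)) = √(80397192 + (-146 - 1*(-4316/925)*6561)) = √(80397192 + (-146 + 28317276/925)) = √(80397192 + 28182226/925) = √(74395584826/925) = √2752636638562/185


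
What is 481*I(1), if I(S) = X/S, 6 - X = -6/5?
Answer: 17316/5 ≈ 3463.2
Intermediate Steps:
X = 36/5 (X = 6 - (-6)/5 = 6 - 1*(-6/5) = 6 + 6/5 = 36/5 ≈ 7.2000)
I(S) = 36/(5*S)
481*I(1) = 481*((36/5)/1) = 481*((36/5)*1) = 481*(36/5) = 17316/5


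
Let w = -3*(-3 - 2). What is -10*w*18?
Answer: -2700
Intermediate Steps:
w = 15 (w = -3*(-5) = 15)
-10*w*18 = -10*15*18 = -150*18 = -2700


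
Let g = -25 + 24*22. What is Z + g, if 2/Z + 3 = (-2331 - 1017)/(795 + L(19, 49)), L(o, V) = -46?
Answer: 2812787/5595 ≈ 502.73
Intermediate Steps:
Z = -1498/5595 (Z = 2/(-3 + (-2331 - 1017)/(795 - 46)) = 2/(-3 - 3348/749) = 2/(-5595/749) = 2*(-749/5595) = -1498/5595 ≈ -0.26774)
g = 503 (g = -25 + 528 = 503)
Z + g = -1498/5595 + 503 = 2812787/5595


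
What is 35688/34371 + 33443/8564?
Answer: 485033795/98117748 ≈ 4.9434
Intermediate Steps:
35688/34371 + 33443/8564 = 35688*(1/34371) + 33443*(1/8564) = 11896/11457 + 33443/8564 = 485033795/98117748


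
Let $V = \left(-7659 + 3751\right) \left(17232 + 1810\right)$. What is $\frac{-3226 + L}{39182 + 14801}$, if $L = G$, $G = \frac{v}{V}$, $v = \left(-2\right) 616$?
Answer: $- \frac{30008306688}{502150783711} \approx -0.05976$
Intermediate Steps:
$v = -1232$
$V = -74416136$ ($V = \left(-3908\right) 19042 = -74416136$)
$G = \frac{154}{9302017}$ ($G = - \frac{1232}{-74416136} = \left(-1232\right) \left(- \frac{1}{74416136}\right) = \frac{154}{9302017} \approx 1.6556 \cdot 10^{-5}$)
$L = \frac{154}{9302017} \approx 1.6556 \cdot 10^{-5}$
$\frac{-3226 + L}{39182 + 14801} = \frac{-3226 + \frac{154}{9302017}}{39182 + 14801} = - \frac{30008306688}{9302017 \cdot 53983} = \left(- \frac{30008306688}{9302017}\right) \frac{1}{53983} = - \frac{30008306688}{502150783711}$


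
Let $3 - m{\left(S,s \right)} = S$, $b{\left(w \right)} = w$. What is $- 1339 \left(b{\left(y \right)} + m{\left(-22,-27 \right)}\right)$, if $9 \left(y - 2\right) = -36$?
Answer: $-30797$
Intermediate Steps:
$y = -2$ ($y = 2 + \frac{1}{9} \left(-36\right) = 2 - 4 = -2$)
$m{\left(S,s \right)} = 3 - S$
$- 1339 \left(b{\left(y \right)} + m{\left(-22,-27 \right)}\right) = - 1339 \left(-2 + \left(3 - -22\right)\right) = - 1339 \left(-2 + \left(3 + 22\right)\right) = - 1339 \left(-2 + 25\right) = \left(-1339\right) 23 = -30797$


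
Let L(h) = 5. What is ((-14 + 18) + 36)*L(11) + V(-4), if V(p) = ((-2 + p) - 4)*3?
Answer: 170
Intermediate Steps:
V(p) = -18 + 3*p (V(p) = (-6 + p)*3 = -18 + 3*p)
((-14 + 18) + 36)*L(11) + V(-4) = ((-14 + 18) + 36)*5 + (-18 + 3*(-4)) = (4 + 36)*5 + (-18 - 12) = 40*5 - 30 = 200 - 30 = 170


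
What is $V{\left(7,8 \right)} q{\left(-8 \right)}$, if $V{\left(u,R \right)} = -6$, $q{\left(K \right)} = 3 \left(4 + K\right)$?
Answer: $72$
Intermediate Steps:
$q{\left(K \right)} = 12 + 3 K$
$V{\left(7,8 \right)} q{\left(-8 \right)} = - 6 \left(12 + 3 \left(-8\right)\right) = - 6 \left(12 - 24\right) = \left(-6\right) \left(-12\right) = 72$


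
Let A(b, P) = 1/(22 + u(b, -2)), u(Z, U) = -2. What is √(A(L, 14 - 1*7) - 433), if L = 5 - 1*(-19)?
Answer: I*√43295/10 ≈ 20.807*I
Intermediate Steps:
L = 24 (L = 5 + 19 = 24)
A(b, P) = 1/20 (A(b, P) = 1/(22 - 2) = 1/20)
√(A(L, 14 - 1*7) - 433) = √(1/20 - 433) = √(-8659/20) = I*√43295/10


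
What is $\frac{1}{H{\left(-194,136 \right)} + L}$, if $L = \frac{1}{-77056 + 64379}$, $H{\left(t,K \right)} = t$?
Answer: $- \frac{12677}{2459339} \approx -0.0051546$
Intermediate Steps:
$L = - \frac{1}{12677}$ ($L = \frac{1}{-12677} = - \frac{1}{12677} \approx -7.8883 \cdot 10^{-5}$)
$\frac{1}{H{\left(-194,136 \right)} + L} = \frac{1}{-194 - \frac{1}{12677}} = \frac{1}{- \frac{2459339}{12677}} = - \frac{12677}{2459339}$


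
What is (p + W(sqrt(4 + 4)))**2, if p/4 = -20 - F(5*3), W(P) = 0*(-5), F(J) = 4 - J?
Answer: 1296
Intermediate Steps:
W(P) = 0
p = -36 (p = 4*(-20 - (4 - 5*3)) = 4*(-20 - (4 - 1*15)) = 4*(-20 - (4 - 15)) = 4*(-20 - 1*(-11)) = 4*(-20 + 11) = 4*(-9) = -36)
(p + W(sqrt(4 + 4)))**2 = (-36 + 0)**2 = (-36)**2 = 1296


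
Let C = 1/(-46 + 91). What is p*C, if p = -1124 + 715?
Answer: -409/45 ≈ -9.0889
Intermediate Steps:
C = 1/45 ≈ 0.022222
p = -409
p*C = -409*1/45 = -409/45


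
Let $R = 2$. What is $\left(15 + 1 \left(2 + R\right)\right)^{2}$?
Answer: $361$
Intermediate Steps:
$\left(15 + 1 \left(2 + R\right)\right)^{2} = \left(15 + 1 \left(2 + 2\right)\right)^{2} = \left(15 + 1 \cdot 4\right)^{2} = \left(15 + 4\right)^{2} = 19^{2} = 361$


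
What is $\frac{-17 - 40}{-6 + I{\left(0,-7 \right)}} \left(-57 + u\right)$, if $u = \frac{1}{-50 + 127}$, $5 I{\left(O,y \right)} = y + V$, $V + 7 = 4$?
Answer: $- \frac{62529}{154} \approx -406.03$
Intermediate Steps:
$V = -3$ ($V = -7 + 4 = -3$)
$I{\left(O,y \right)} = - \frac{3}{5} + \frac{y}{5}$ ($I{\left(O,y \right)} = \frac{y - 3}{5} = \frac{-3 + y}{5} = - \frac{3}{5} + \frac{y}{5}$)
$u = \frac{1}{77} \approx 0.012987$
$\frac{-17 - 40}{-6 + I{\left(0,-7 \right)}} \left(-57 + u\right) = \frac{-17 - 40}{-6 + \left(- \frac{3}{5} + \frac{1}{5} \left(-7\right)\right)} \left(-57 + \frac{1}{77}\right) = - \frac{57}{-6 - 2} \left(- \frac{4388}{77}\right) = - \frac{57}{-8} \left(- \frac{4388}{77}\right) = \left(-57\right) \left(- \frac{1}{8}\right) \left(- \frac{4388}{77}\right) = \frac{57}{8} \left(- \frac{4388}{77}\right) = - \frac{62529}{154}$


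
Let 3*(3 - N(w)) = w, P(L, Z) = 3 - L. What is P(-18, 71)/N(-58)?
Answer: 63/67 ≈ 0.94030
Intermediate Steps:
N(w) = 3 - w/3
P(-18, 71)/N(-58) = (3 - 1*(-18))/(3 - 1/3*(-58)) = (3 + 18)/(3 + 58/3) = 21/(67/3) = 21*(3/67) = 63/67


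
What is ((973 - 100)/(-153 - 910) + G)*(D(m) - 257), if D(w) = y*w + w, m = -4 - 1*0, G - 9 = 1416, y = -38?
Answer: -165015318/1063 ≈ -1.5524e+5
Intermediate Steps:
G = 1425 (G = 9 + 1416 = 1425)
m = -4 (m = -4 + 0 = -4)
D(w) = -37*w (D(w) = -38*w + w = -37*w)
((973 - 100)/(-153 - 910) + G)*(D(m) - 257) = ((973 - 100)/(-153 - 910) + 1425)*(-37*(-4) - 257) = (873/(-1063) + 1425)*(148 - 257) = (873*(-1/1063) + 1425)*(-109) = (-873/1063 + 1425)*(-109) = (1513902/1063)*(-109) = -165015318/1063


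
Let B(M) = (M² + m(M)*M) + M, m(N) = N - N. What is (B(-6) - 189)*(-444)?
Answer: 70596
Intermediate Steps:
m(N) = 0
B(M) = M + M² (B(M) = (M² + 0*M) + M = (M² + 0) + M = M² + M = M + M²)
(B(-6) - 189)*(-444) = (-6*(1 - 6) - 189)*(-444) = (-6*(-5) - 189)*(-444) = (30 - 189)*(-444) = -159*(-444) = 70596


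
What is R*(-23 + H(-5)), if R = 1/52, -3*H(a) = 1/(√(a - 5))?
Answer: -23/52 + I*√10/1560 ≈ -0.44231 + 0.0020271*I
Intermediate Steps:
H(a) = -1/(3*√(-5 + a)) (H(a) = -1/(3*√(a - 5)) = -1/(3*√(-5 + a)))
R = 1/52 ≈ 0.019231
R*(-23 + H(-5)) = (-23 - 1/(3*√(-5 - 5)))/52 = (-23 - (-1)*I*√10/30)/52 = (-23 + I*√10/30)/52 = -23/52 + I*√10/1560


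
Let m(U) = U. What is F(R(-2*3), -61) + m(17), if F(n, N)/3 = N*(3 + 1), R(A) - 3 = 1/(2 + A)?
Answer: -715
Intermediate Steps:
R(A) = 3 + 1/(2 + A)
F(n, N) = 12*N (F(n, N) = 3*(N*(3 + 1)) = 3*(N*4) = 3*(4*N) = 12*N)
F(R(-2*3), -61) + m(17) = 12*(-61) + 17 = -732 + 17 = -715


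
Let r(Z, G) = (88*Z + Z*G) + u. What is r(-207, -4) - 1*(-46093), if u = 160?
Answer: 28865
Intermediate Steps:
r(Z, G) = 160 + 88*Z + G*Z (r(Z, G) = (88*Z + Z*G) + 160 = (88*Z + G*Z) + 160 = 160 + 88*Z + G*Z)
r(-207, -4) - 1*(-46093) = (160 + 88*(-207) - 4*(-207)) - 1*(-46093) = (160 - 18216 + 828) + 46093 = -17228 + 46093 = 28865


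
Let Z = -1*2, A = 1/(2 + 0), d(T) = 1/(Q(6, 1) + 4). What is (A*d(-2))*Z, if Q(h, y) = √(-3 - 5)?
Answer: I/(2*(√2 - 2*I)) ≈ -0.16667 + 0.11785*I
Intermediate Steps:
Q(h, y) = 2*I*√2 (Q(h, y) = √(-8) = 2*I*√2)
d(T) = 1/(4 + 2*I*√2) (d(T) = 1/(2*I*√2 + 4) = 1/(4 + 2*I*√2))
A = ½ (A = 1/2 = ½ ≈ 0.50000)
Z = -2
(A*d(-2))*Z = ((⅙ - I*√2/12)/2)*(-2) = (1/12 - I*√2/24)*(-2) = -⅙ + I*√2/12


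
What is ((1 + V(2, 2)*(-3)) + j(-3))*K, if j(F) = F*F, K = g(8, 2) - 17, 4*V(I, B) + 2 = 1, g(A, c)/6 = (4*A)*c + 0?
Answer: 15781/4 ≈ 3945.3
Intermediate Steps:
g(A, c) = 24*A*c (g(A, c) = 6*((4*A)*c + 0) = 6*(4*A*c + 0) = 6*(4*A*c) = 24*A*c)
V(I, B) = -¼ (V(I, B) = -½ + (¼)*1 = -½ + ¼ = -¼)
K = 367 (K = 24*8*2 - 17 = 384 - 17 = 367)
j(F) = F²
((1 + V(2, 2)*(-3)) + j(-3))*K = ((1 - ¼*(-3)) + (-3)²)*367 = ((1 + ¾) + 9)*367 = (7/4 + 9)*367 = (43/4)*367 = 15781/4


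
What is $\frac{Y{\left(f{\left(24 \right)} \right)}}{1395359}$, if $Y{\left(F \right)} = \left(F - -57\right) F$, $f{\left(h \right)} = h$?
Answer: $\frac{1944}{1395359} \approx 0.0013932$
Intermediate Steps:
$Y{\left(F \right)} = F \left(57 + F\right)$ ($Y{\left(F \right)} = \left(F + 57\right) F = \left(57 + F\right) F = F \left(57 + F\right)$)
$\frac{Y{\left(f{\left(24 \right)} \right)}}{1395359} = \frac{24 \left(57 + 24\right)}{1395359} = 24 \cdot 81 \cdot \frac{1}{1395359} = 1944 \cdot \frac{1}{1395359} = \frac{1944}{1395359}$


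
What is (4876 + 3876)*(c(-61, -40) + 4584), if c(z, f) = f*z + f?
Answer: 61123968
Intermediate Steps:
c(z, f) = f + f*z
(4876 + 3876)*(c(-61, -40) + 4584) = (4876 + 3876)*(-40*(1 - 61) + 4584) = 8752*(-40*(-60) + 4584) = 8752*(2400 + 4584) = 8752*6984 = 61123968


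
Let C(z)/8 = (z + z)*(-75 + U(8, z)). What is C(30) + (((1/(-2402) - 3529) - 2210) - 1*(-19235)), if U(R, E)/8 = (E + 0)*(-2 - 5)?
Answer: -1991027409/2402 ≈ -8.2890e+5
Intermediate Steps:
U(R, E) = -56*E (U(R, E) = 8*((E + 0)*(-2 - 5)) = 8*(E*(-7)) = 8*(-7*E) = -56*E)
C(z) = 16*z*(-75 - 56*z) (C(z) = 8*((z + z)*(-75 - 56*z)) = 8*((2*z)*(-75 - 56*z)) = 8*(2*z*(-75 - 56*z)) = 16*z*(-75 - 56*z))
C(30) + (((1/(-2402) - 3529) - 2210) - 1*(-19235)) = -16*30*(75 + 56*30) + (((1/(-2402) - 3529) - 2210) - 1*(-19235)) = -16*30*(75 + 1680) + (((-1/2402 - 3529) - 2210) + 19235) = -16*30*1755 + ((-8476659/2402 - 2210) + 19235) = -842400 + (-13785079/2402 + 19235) = -842400 + 32417391/2402 = -1991027409/2402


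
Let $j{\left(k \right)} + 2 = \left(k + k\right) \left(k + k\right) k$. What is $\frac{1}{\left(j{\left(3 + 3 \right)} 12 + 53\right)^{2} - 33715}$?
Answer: $\frac{1}{108063894} \approx 9.2538 \cdot 10^{-9}$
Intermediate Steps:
$j{\left(k \right)} = -2 + 4 k^{3}$ ($j{\left(k \right)} = -2 + \left(k + k\right) \left(k + k\right) k = -2 + 2 k 2 k k = -2 + 4 k^{2} k = -2 + 4 k^{3}$)
$\frac{1}{\left(j{\left(3 + 3 \right)} 12 + 53\right)^{2} - 33715} = \frac{1}{\left(\left(-2 + 4 \left(3 + 3\right)^{3}\right) 12 + 53\right)^{2} - 33715} = \frac{1}{\left(\left(-2 + 4 \cdot 6^{3}\right) 12 + 53\right)^{2} - 33715} = \frac{1}{\left(\left(-2 + 4 \cdot 216\right) 12 + 53\right)^{2} - 33715} = \frac{1}{\left(\left(-2 + 864\right) 12 + 53\right)^{2} - 33715} = \frac{1}{\left(862 \cdot 12 + 53\right)^{2} - 33715} = \frac{1}{\left(10344 + 53\right)^{2} - 33715} = \frac{1}{10397^{2} - 33715} = \frac{1}{108097609 - 33715} = \frac{1}{108063894}$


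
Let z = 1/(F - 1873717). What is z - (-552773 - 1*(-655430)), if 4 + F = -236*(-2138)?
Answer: -140553139522/1369153 ≈ -1.0266e+5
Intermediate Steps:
F = 504564 (F = -4 - 236*(-2138) = -4 + 504568 = 504564)
z = -1/1369153 (z = 1/(504564 - 1873717) = 1/(-1369153) = -1/1369153 ≈ -7.3038e-7)
z - (-552773 - 1*(-655430)) = -1/1369153 - (-552773 - 1*(-655430)) = -1/1369153 - (-552773 + 655430) = -1/1369153 - 1*102657 = -1/1369153 - 102657 = -140553139522/1369153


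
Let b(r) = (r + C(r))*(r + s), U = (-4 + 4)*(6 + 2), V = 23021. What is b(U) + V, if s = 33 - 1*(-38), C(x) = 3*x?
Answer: 23021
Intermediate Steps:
U = 0 (U = 0*8 = 0)
s = 71 (s = 33 + 38 = 71)
b(r) = 4*r*(71 + r) (b(r) = (r + 3*r)*(r + 71) = (4*r)*(71 + r) = 4*r*(71 + r))
b(U) + V = 4*0*(71 + 0) + 23021 = 4*0*71 + 23021 = 0 + 23021 = 23021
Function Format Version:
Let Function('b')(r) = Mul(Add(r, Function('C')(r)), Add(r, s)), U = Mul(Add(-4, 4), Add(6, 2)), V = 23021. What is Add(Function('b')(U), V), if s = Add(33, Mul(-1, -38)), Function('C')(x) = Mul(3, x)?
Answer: 23021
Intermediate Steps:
U = 0 (U = Mul(0, 8) = 0)
s = 71 (s = Add(33, 38) = 71)
Function('b')(r) = Mul(4, r, Add(71, r)) (Function('b')(r) = Mul(Add(r, Mul(3, r)), Add(r, 71)) = Mul(Mul(4, r), Add(71, r)) = Mul(4, r, Add(71, r)))
Add(Function('b')(U), V) = Add(Mul(4, 0, Add(71, 0)), 23021) = Add(Mul(4, 0, 71), 23021) = Add(0, 23021) = 23021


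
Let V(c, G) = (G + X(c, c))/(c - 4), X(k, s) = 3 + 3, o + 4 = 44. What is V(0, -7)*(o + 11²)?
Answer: 161/4 ≈ 40.250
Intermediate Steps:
o = 40 (o = -4 + 44 = 40)
X(k, s) = 6
V(c, G) = (6 + G)/(-4 + c) (V(c, G) = (G + 6)/(c - 4) = (6 + G)/(-4 + c))
V(0, -7)*(o + 11²) = ((6 - 7)/(-4 + 0))*(40 + 11²) = (-1/(-4))*(40 + 121) = -¼*(-1)*161 = (¼)*161 = 161/4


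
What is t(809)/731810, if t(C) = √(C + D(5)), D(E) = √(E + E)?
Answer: √(809 + √10)/731810 ≈ 3.8942e-5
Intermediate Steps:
D(E) = √2*√E (D(E) = √(2*E) = √2*√E)
t(C) = √(C + √10) (t(C) = √(C + √2*√5) = √(C + √10))
t(809)/731810 = √(809 + √10)/731810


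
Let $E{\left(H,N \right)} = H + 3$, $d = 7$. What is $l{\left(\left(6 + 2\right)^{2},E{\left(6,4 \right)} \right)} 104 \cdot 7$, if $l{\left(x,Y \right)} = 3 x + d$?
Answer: $144872$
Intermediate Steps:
$E{\left(H,N \right)} = 3 + H$
$l{\left(x,Y \right)} = 7 + 3 x$ ($l{\left(x,Y \right)} = 3 x + 7 = 7 + 3 x$)
$l{\left(\left(6 + 2\right)^{2},E{\left(6,4 \right)} \right)} 104 \cdot 7 = \left(7 + 3 \left(6 + 2\right)^{2}\right) 104 \cdot 7 = \left(7 + 3 \cdot 8^{2}\right) 104 \cdot 7 = \left(7 + 3 \cdot 64\right) 104 \cdot 7 = \left(7 + 192\right) 104 \cdot 7 = 199 \cdot 104 \cdot 7 = 20696 \cdot 7 = 144872$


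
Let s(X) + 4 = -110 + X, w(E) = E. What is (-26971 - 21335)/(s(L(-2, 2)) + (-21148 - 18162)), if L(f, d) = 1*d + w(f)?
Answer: 24153/19712 ≈ 1.2253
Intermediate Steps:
L(f, d) = d + f (L(f, d) = 1*d + f = d + f)
s(X) = -114 + X (s(X) = -4 + (-110 + X) = -114 + X)
(-26971 - 21335)/(s(L(-2, 2)) + (-21148 - 18162)) = (-26971 - 21335)/((-114 + (2 - 2)) + (-21148 - 18162)) = -48306/((-114 + 0) - 39310) = -48306/(-114 - 39310) = -48306/(-39424) = -48306*(-1/39424) = 24153/19712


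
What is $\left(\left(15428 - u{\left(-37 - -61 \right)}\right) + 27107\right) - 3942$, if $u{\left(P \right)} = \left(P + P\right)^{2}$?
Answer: $36289$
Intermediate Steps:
$u{\left(P \right)} = 4 P^{2}$ ($u{\left(P \right)} = \left(2 P\right)^{2} = 4 P^{2}$)
$\left(\left(15428 - u{\left(-37 - -61 \right)}\right) + 27107\right) - 3942 = \left(\left(15428 - 4 \left(-37 - -61\right)^{2}\right) + 27107\right) - 3942 = \left(\left(15428 - 4 \left(-37 + 61\right)^{2}\right) + 27107\right) - 3942 = \left(\left(15428 - 4 \cdot 24^{2}\right) + 27107\right) - 3942 = \left(\left(15428 - 4 \cdot 576\right) + 27107\right) - 3942 = \left(\left(15428 - 2304\right) + 27107\right) - 3942 = \left(13124 + 27107\right) - 3942 = 40231 - 3942 = 36289$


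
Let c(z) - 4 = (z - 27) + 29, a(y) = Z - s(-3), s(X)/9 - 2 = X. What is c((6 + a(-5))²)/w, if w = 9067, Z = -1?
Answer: 202/9067 ≈ 0.022279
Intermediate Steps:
s(X) = 18 + 9*X
a(y) = 8 (a(y) = -1 - (18 + 9*(-3)) = -1 - (18 - 27) = -1 - 1*(-9) = -1 + 9 = 8)
c(z) = 6 + z (c(z) = 4 + ((z - 27) + 29) = 4 + ((-27 + z) + 29) = 4 + (2 + z) = 6 + z)
c((6 + a(-5))²)/w = (6 + (6 + 8)²)/9067 = (6 + 14²)*(1/9067) = (6 + 196)*(1/9067) = 202*(1/9067) = 202/9067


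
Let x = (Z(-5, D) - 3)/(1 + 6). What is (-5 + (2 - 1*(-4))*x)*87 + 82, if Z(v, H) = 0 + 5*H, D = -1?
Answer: -6647/7 ≈ -949.57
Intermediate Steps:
Z(v, H) = 5*H
x = -8/7 (x = (5*(-1) - 3)/(1 + 6) = (-5 - 3)/7 = -8*1/7 = -8/7 ≈ -1.1429)
(-5 + (2 - 1*(-4))*x)*87 + 82 = (-5 + (2 - 1*(-4))*(-8/7))*87 + 82 = (-5 + (2 + 4)*(-8/7))*87 + 82 = (-5 + 6*(-8/7))*87 + 82 = (-5 - 48/7)*87 + 82 = -83/7*87 + 82 = -7221/7 + 82 = -6647/7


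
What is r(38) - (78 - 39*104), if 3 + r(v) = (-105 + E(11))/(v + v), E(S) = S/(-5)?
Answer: 377491/95 ≈ 3973.6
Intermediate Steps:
E(S) = -S/5 (E(S) = S*(-1/5) = -S/5)
r(v) = -3 - 268/(5*v) (r(v) = -3 + (-105 - 1/5*11)/(v + v) = -3 + (-105 - 11/5)/((2*v)) = -3 - 268/(5*v))
r(38) - (78 - 39*104) = (-3 - 268/5/38) - (78 - 39*104) = (-3 - 268/5*1/38) - (78 - 4056) = (-3 - 134/95) - 1*(-3978) = -419/95 + 3978 = 377491/95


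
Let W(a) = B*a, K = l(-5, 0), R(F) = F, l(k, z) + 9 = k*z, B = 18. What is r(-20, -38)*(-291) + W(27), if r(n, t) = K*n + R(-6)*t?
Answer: -118242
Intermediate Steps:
l(k, z) = -9 + k*z
K = -9 (K = -9 - 5*0 = -9 + 0 = -9)
r(n, t) = -9*n - 6*t
W(a) = 18*a
r(-20, -38)*(-291) + W(27) = (-9*(-20) - 6*(-38))*(-291) + 18*27 = (180 + 228)*(-291) + 486 = 408*(-291) + 486 = -118728 + 486 = -118242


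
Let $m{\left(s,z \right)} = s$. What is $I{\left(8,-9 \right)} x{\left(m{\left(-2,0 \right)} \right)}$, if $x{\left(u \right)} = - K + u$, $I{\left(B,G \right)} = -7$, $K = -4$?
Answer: $-14$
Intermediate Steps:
$x{\left(u \right)} = 4 + u$ ($x{\left(u \right)} = \left(-1\right) \left(-4\right) + u = 4 + u$)
$I{\left(8,-9 \right)} x{\left(m{\left(-2,0 \right)} \right)} = - 7 \left(4 - 2\right) = \left(-7\right) 2 = -14$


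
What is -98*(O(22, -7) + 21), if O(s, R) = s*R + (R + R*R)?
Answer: 8918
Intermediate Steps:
O(s, R) = R + R**2 + R*s (O(s, R) = R*s + (R + R**2) = R + R**2 + R*s)
-98*(O(22, -7) + 21) = -98*(-7*(1 - 7 + 22) + 21) = -98*(-7*16 + 21) = -98*(-112 + 21) = -98*(-91) = 8918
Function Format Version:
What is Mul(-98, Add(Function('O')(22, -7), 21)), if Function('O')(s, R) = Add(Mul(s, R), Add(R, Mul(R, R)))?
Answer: 8918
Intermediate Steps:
Function('O')(s, R) = Add(R, Pow(R, 2), Mul(R, s)) (Function('O')(s, R) = Add(Mul(R, s), Add(R, Pow(R, 2))) = Add(R, Pow(R, 2), Mul(R, s)))
Mul(-98, Add(Function('O')(22, -7), 21)) = Mul(-98, Add(Mul(-7, Add(1, -7, 22)), 21)) = Mul(-98, Add(Mul(-7, 16), 21)) = Mul(-98, Add(-112, 21)) = Mul(-98, -91) = 8918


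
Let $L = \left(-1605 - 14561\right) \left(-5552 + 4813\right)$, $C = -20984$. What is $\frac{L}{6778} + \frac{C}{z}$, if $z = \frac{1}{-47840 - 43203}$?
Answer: $\frac{6474508524705}{3389} \approx 1.9104 \cdot 10^{9}$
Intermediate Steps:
$L = 11946674$ ($L = \left(-16166\right) \left(-739\right) = 11946674$)
$z = - \frac{1}{91043}$ ($z = \frac{1}{-91043} = - \frac{1}{91043} \approx -1.0984 \cdot 10^{-5}$)
$\frac{L}{6778} + \frac{C}{z} = \frac{11946674}{6778} - \frac{20984}{- \frac{1}{91043}} = 11946674 \cdot \frac{1}{6778} - -1910446312 = \frac{5973337}{3389} + 1910446312 = \frac{6474508524705}{3389}$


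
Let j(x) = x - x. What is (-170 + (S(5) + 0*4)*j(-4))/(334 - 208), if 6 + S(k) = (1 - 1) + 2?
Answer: -85/63 ≈ -1.3492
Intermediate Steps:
j(x) = 0
S(k) = -4 (S(k) = -6 + ((1 - 1) + 2) = -6 + (0 + 2) = -6 + 2 = -4)
(-170 + (S(5) + 0*4)*j(-4))/(334 - 208) = (-170 + (-4 + 0*4)*0)/(334 - 208) = (-170 + (-4 + 0)*0)/126 = (-170 - 4*0)*(1/126) = (-170 + 0)*(1/126) = -170*1/126 = -85/63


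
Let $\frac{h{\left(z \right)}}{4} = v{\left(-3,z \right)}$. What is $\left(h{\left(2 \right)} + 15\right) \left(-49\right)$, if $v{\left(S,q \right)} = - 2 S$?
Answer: $-1911$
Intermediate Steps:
$h{\left(z \right)} = 24$ ($h{\left(z \right)} = 4 \left(\left(-2\right) \left(-3\right)\right) = 4 \cdot 6 = 24$)
$\left(h{\left(2 \right)} + 15\right) \left(-49\right) = \left(24 + 15\right) \left(-49\right) = 39 \left(-49\right) = -1911$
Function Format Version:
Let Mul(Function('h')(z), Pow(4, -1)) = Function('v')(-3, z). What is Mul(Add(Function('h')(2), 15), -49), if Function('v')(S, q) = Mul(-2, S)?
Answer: -1911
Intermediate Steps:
Function('h')(z) = 24 (Function('h')(z) = Mul(4, Mul(-2, -3)) = Mul(4, 6) = 24)
Mul(Add(Function('h')(2), 15), -49) = Mul(Add(24, 15), -49) = Mul(39, -49) = -1911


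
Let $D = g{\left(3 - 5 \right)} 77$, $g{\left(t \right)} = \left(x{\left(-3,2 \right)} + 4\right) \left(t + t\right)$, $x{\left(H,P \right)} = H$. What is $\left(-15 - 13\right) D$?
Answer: $8624$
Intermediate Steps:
$g{\left(t \right)} = 2 t$ ($g{\left(t \right)} = \left(-3 + 4\right) \left(t + t\right) = 1 \cdot 2 t = 2 t$)
$D = -308$ ($D = 2 \left(3 - 5\right) 77 = 2 \left(-2\right) 77 = \left(-4\right) 77 = -308$)
$\left(-15 - 13\right) D = \left(-15 - 13\right) \left(-308\right) = \left(-28\right) \left(-308\right) = 8624$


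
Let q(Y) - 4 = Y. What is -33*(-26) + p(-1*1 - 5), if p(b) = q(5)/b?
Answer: 1713/2 ≈ 856.50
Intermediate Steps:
q(Y) = 4 + Y
p(b) = 9/b (p(b) = (4 + 5)/b = 9/b)
-33*(-26) + p(-1*1 - 5) = -33*(-26) + 9/(-1*1 - 5) = 858 + 9/(-1 - 5) = 858 + 9/(-6) = 858 + 9*(-⅙) = 858 - 3/2 = 1713/2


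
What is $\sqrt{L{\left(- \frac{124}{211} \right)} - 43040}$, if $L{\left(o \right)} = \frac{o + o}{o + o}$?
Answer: $i \sqrt{43039} \approx 207.46 i$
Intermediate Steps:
$L{\left(o \right)} = 1$ ($L{\left(o \right)} = \frac{2 o}{2 o} = 2 o \frac{1}{2 o} = 1$)
$\sqrt{L{\left(- \frac{124}{211} \right)} - 43040} = \sqrt{1 - 43040} = \sqrt{-43039} = i \sqrt{43039}$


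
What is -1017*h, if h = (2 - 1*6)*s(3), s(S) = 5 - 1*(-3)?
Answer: 32544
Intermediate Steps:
s(S) = 8 (s(S) = 5 + 3 = 8)
h = -32 (h = (2 - 1*6)*8 = (2 - 6)*8 = -4*8 = -32)
-1017*h = -1017*(-32) = 32544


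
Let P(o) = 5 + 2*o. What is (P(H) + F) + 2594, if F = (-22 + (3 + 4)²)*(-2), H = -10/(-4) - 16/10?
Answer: 12734/5 ≈ 2546.8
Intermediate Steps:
H = 9/10 (H = -10*(-¼) - 16*⅒ = 5/2 - 8/5 = 9/10 ≈ 0.90000)
F = -54 (F = (-22 + 7²)*(-2) = (-22 + 49)*(-2) = 27*(-2) = -54)
(P(H) + F) + 2594 = ((5 + 2*(9/10)) - 54) + 2594 = ((5 + 9/5) - 54) + 2594 = (34/5 - 54) + 2594 = -236/5 + 2594 = 12734/5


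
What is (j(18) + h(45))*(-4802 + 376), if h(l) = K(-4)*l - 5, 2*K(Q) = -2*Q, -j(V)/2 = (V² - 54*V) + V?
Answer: -6351310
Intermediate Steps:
j(V) = -2*V² + 106*V (j(V) = -2*((V² - 54*V) + V) = -2*(V² - 53*V) = -2*V² + 106*V)
K(Q) = -Q (K(Q) = (-2*Q)/2 = -Q)
h(l) = -5 + 4*l (h(l) = (-1*(-4))*l - 5 = 4*l - 5 = -5 + 4*l)
(j(18) + h(45))*(-4802 + 376) = (2*18*(53 - 1*18) + (-5 + 4*45))*(-4802 + 376) = (2*18*(53 - 18) + (-5 + 180))*(-4426) = (2*18*35 + 175)*(-4426) = (1260 + 175)*(-4426) = 1435*(-4426) = -6351310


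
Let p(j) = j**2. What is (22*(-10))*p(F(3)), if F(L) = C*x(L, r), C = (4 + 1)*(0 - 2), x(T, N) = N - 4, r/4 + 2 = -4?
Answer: -17248000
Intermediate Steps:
r = -24 (r = -8 + 4*(-4) = -8 - 16 = -24)
x(T, N) = -4 + N
C = -10 (C = 5*(-2) = -10)
F(L) = 280 (F(L) = -10*(-4 - 24) = -10*(-28) = 280)
(22*(-10))*p(F(3)) = (22*(-10))*280**2 = -220*78400 = -17248000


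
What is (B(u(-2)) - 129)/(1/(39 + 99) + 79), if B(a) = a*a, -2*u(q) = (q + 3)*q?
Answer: -17664/10903 ≈ -1.6201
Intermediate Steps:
u(q) = -q*(3 + q)/2 (u(q) = -(q + 3)*q/2 = -(3 + q)*q/2 = -q*(3 + q)/2)
B(a) = a²
(B(u(-2)) - 129)/(1/(39 + 99) + 79) = ((-½*(-2)*(3 - 2))² - 129)/(1/(39 + 99) + 79) = ((-½*(-2)*1)² - 129)/(1/138 + 79) = (1² - 129)/(1/138 + 79) = (1 - 129)/(10903/138) = -128*138/10903 = -17664/10903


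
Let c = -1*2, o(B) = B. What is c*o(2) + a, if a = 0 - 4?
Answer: -8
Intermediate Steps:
a = -4
c = -2
c*o(2) + a = -2*2 - 4 = -4 - 4 = -8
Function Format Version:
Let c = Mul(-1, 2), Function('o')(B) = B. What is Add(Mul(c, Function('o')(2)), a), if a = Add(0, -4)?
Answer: -8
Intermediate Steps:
a = -4
c = -2
Add(Mul(c, Function('o')(2)), a) = Add(Mul(-2, 2), -4) = Add(-4, -4) = -8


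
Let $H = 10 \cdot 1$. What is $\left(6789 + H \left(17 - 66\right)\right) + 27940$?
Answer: $34239$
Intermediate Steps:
$H = 10$
$\left(6789 + H \left(17 - 66\right)\right) + 27940 = \left(6789 + 10 \left(17 - 66\right)\right) + 27940 = \left(6789 + 10 \left(-49\right)\right) + 27940 = \left(6789 - 490\right) + 27940 = 6299 + 27940 = 34239$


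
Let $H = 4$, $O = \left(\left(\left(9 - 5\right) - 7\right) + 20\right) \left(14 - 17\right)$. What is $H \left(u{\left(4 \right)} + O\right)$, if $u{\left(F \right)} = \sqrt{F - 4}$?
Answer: $-204$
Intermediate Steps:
$O = -51$ ($O = \left(\left(4 - 7\right) + 20\right) \left(-3\right) = \left(-3 + 20\right) \left(-3\right) = 17 \left(-3\right) = -51$)
$u{\left(F \right)} = \sqrt{-4 + F}$
$H \left(u{\left(4 \right)} + O\right) = 4 \left(\sqrt{-4 + 4} - 51\right) = 4 \left(\sqrt{0} - 51\right) = 4 \left(0 - 51\right) = 4 \left(-51\right) = -204$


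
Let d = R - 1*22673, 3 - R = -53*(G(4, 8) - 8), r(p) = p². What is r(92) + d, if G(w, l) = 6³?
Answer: -3182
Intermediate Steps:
G(w, l) = 216
R = 11027 (R = 3 - (-53)*(216 - 8) = 3 - (-53)*208 = 3 - 1*(-11024) = 3 + 11024 = 11027)
d = -11646 (d = 11027 - 1*22673 = 11027 - 22673 = -11646)
r(92) + d = 92² - 11646 = 8464 - 11646 = -3182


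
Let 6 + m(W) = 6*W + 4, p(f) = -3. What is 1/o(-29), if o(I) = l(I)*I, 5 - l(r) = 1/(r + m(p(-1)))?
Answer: -49/7134 ≈ -0.0068685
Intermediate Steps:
m(W) = -2 + 6*W (m(W) = -6 + (6*W + 4) = -6 + (4 + 6*W) = -2 + 6*W)
l(r) = 5 - 1/(-20 + r) (l(r) = 5 - 1/(r + (-2 + 6*(-3))) = 5 - 1/(r + (-2 - 18)) = 5 - 1/(r - 20) = 5 - 1/(-20 + r))
o(I) = I*(-101 + 5*I)/(-20 + I) (o(I) = ((-101 + 5*I)/(-20 + I))*I = I*(-101 + 5*I)/(-20 + I))
1/o(-29) = 1/(-29*(-101 + 5*(-29))/(-20 - 29)) = 1/(-29*(-101 - 145)/(-49)) = 1/(-29*(-1/49)*(-246)) = 1/(-7134/49) = -49/7134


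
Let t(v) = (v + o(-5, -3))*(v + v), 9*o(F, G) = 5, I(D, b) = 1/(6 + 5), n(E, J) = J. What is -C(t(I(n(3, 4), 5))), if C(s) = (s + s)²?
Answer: -65536/1185921 ≈ -0.055262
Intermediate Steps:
I(D, b) = 1/11
o(F, G) = 5/9 (o(F, G) = (⅑)*5 = 5/9)
t(v) = 2*v*(5/9 + v) (t(v) = (v + 5/9)*(v + v) = (5/9 + v)*(2*v) = 2*v*(5/9 + v))
C(s) = 4*s² (C(s) = (2*s)² = 4*s²)
-C(t(I(n(3, 4), 5))) = -4*((2/9)*(1/11)*(5 + 9*(1/11)))² = -4*((2/9)*(1/11)*(5 + 9/11))² = -4*((2/9)*(1/11)*(64/11))² = -4*(128/1089)² = -4*16384/1185921 = -1*65536/1185921 = -65536/1185921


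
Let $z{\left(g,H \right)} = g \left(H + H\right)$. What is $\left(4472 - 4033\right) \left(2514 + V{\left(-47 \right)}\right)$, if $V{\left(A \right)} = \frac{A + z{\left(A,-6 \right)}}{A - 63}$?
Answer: $\frac{11015827}{10} \approx 1.1016 \cdot 10^{6}$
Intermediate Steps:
$z{\left(g,H \right)} = 2 H g$ ($z{\left(g,H \right)} = g 2 H = 2 H g$)
$V{\left(A \right)} = - \frac{11 A}{-63 + A}$ ($V{\left(A \right)} = \frac{A + 2 \left(-6\right) A}{A - 63} = \frac{A - 12 A}{-63 + A} = \frac{\left(-11\right) A}{-63 + A} = - \frac{11 A}{-63 + A}$)
$\left(4472 - 4033\right) \left(2514 + V{\left(-47 \right)}\right) = \left(4472 - 4033\right) \left(2514 - - \frac{517}{-63 - 47}\right) = 439 \left(2514 - - \frac{517}{-110}\right) = 439 \left(2514 - \left(-517\right) \left(- \frac{1}{110}\right)\right) = 439 \left(2514 - \frac{47}{10}\right) = 439 \cdot \frac{25093}{10} = \frac{11015827}{10}$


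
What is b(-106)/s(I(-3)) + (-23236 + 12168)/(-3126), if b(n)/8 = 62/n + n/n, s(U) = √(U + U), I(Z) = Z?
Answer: 5534/1563 - 88*I*√6/159 ≈ 3.5406 - 1.3557*I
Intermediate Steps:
s(U) = √2*√U (s(U) = √(2*U) = √2*√U)
b(n) = 8 + 496/n (b(n) = 8*(62/n + n/n) = 8*(62/n + 1) = 8*(1 + 62/n) = 8 + 496/n)
b(-106)/s(I(-3)) + (-23236 + 12168)/(-3126) = (8 + 496/(-106))/((√2*√(-3))) + (-23236 + 12168)/(-3126) = (8 + 496*(-1/106))/((√2*(I*√3))) - 11068*(-1/3126) = (8 - 248/53)/((I*√6)) + 5534/1563 = 176*(-I*√6/6)/53 + 5534/1563 = -88*I*√6/159 + 5534/1563 = 5534/1563 - 88*I*√6/159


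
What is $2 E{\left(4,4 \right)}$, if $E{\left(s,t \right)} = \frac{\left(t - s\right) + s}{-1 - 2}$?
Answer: $- \frac{8}{3} \approx -2.6667$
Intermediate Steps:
$E{\left(s,t \right)} = - \frac{t}{3}$ ($E{\left(s,t \right)} = \frac{t}{-3} = t \left(- \frac{1}{3}\right) = - \frac{t}{3}$)
$2 E{\left(4,4 \right)} = 2 \left(\left(- \frac{1}{3}\right) 4\right) = 2 \left(- \frac{4}{3}\right) = - \frac{8}{3}$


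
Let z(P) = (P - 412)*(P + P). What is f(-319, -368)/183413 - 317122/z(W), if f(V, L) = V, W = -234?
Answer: -131811629/125454492 ≈ -1.0507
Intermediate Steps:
z(P) = 2*P*(-412 + P) (z(P) = (-412 + P)*(2*P) = 2*P*(-412 + P))
f(-319, -368)/183413 - 317122/z(W) = -319/183413 - 317122*(-1/(468*(-412 - 234))) = -319*1/183413 - 317122/(2*(-234)*(-646)) = -319/183413 - 317122/302328 = -319/183413 - 317122*1/302328 = -319/183413 - 12197/11628 = -131811629/125454492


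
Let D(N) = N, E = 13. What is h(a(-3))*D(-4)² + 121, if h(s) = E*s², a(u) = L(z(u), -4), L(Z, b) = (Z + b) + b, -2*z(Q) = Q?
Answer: 8909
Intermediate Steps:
z(Q) = -Q/2
L(Z, b) = Z + 2*b
a(u) = -8 - u/2 (a(u) = -u/2 + 2*(-4) = -u/2 - 8 = -8 - u/2)
h(s) = 13*s²
h(a(-3))*D(-4)² + 121 = (13*(-8 - ½*(-3))²)*(-4)² + 121 = (13*(-8 + 3/2)²)*16 + 121 = (13*(-13/2)²)*16 + 121 = (13*(169/4))*16 + 121 = (2197/4)*16 + 121 = 8788 + 121 = 8909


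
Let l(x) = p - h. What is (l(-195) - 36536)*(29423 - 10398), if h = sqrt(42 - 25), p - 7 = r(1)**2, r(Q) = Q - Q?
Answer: -694964225 - 19025*sqrt(17) ≈ -6.9504e+8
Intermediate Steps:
r(Q) = 0
p = 7 (p = 7 + 0**2 = 7 + 0 = 7)
h = sqrt(17) ≈ 4.1231
l(x) = 7 - sqrt(17)
(l(-195) - 36536)*(29423 - 10398) = ((7 - sqrt(17)) - 36536)*(29423 - 10398) = (-36529 - sqrt(17))*19025 = -694964225 - 19025*sqrt(17)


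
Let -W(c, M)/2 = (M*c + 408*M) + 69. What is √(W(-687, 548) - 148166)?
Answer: 2*√39370 ≈ 396.84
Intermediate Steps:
W(c, M) = -138 - 816*M - 2*M*c (W(c, M) = -2*((M*c + 408*M) + 69) = -2*((408*M + M*c) + 69) = -2*(69 + 408*M + M*c) = -138 - 816*M - 2*M*c)
√(W(-687, 548) - 148166) = √((-138 - 816*548 - 2*548*(-687)) - 148166) = √((-138 - 447168 + 752952) - 148166) = √(305646 - 148166) = √157480 = 2*√39370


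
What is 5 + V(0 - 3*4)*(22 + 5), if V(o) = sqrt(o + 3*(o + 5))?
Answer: 5 + 27*I*sqrt(33) ≈ 5.0 + 155.1*I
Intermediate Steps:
V(o) = sqrt(15 + 4*o) (V(o) = sqrt(o + 3*(5 + o)) = sqrt(o + (15 + 3*o)) = sqrt(15 + 4*o))
5 + V(0 - 3*4)*(22 + 5) = 5 + sqrt(15 + 4*(0 - 3*4))*(22 + 5) = 5 + sqrt(15 + 4*(0 - 12))*27 = 5 + sqrt(15 + 4*(-12))*27 = 5 + sqrt(15 - 48)*27 = 5 + sqrt(-33)*27 = 5 + (I*sqrt(33))*27 = 5 + 27*I*sqrt(33)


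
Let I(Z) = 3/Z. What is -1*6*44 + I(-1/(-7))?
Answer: -243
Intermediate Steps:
-1*6*44 + I(-1/(-7)) = -1*6*44 + 3/((-1/(-7))) = -6*44 + 3/((-1*(-⅐))) = -264 + 3/(⅐) = -264 + 3*7 = -264 + 21 = -243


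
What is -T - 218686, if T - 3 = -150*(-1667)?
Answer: -468739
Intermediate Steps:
T = 250053 (T = 3 - 150*(-1667) = 3 + 250050 = 250053)
-T - 218686 = -1*250053 - 218686 = -250053 - 218686 = -468739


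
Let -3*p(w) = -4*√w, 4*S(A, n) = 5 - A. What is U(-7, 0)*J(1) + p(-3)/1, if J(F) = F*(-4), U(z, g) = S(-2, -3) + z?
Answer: 21 + 4*I*√3/3 ≈ 21.0 + 2.3094*I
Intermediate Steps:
S(A, n) = 5/4 - A/4 (S(A, n) = (5 - A)/4 = 5/4 - A/4)
p(w) = 4*√w/3 (p(w) = -(-4)*√w/3 = 4*√w/3)
U(z, g) = 7/4 + z (U(z, g) = (5/4 - ¼*(-2)) + z = (5/4 + ½) + z = 7/4 + z)
J(F) = -4*F
U(-7, 0)*J(1) + p(-3)/1 = (7/4 - 7)*(-4*1) + (4*√(-3)/3)/1 = -21/4*(-4) + (4*(I*√3)/3)*1 = 21 + (4*I*√3/3)*1 = 21 + 4*I*√3/3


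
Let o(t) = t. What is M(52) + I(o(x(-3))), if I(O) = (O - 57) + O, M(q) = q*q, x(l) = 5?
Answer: 2657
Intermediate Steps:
M(q) = q²
I(O) = -57 + 2*O (I(O) = (-57 + O) + O = -57 + 2*O)
M(52) + I(o(x(-3))) = 52² + (-57 + 2*5) = 2704 + (-57 + 10) = 2704 - 47 = 2657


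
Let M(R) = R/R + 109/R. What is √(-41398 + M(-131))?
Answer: 2*I*√177607049/131 ≈ 203.46*I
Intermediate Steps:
M(R) = 1 + 109/R
√(-41398 + M(-131)) = √(-41398 + (109 - 131)/(-131)) = √(-41398 - 1/131*(-22)) = √(-41398 + 22/131) = √(-5423116/131) = 2*I*√177607049/131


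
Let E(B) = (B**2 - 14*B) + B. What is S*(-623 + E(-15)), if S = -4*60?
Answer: 48720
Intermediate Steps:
E(B) = B**2 - 13*B
S = -240
S*(-623 + E(-15)) = -240*(-623 - 15*(-13 - 15)) = -240*(-623 - 15*(-28)) = -240*(-623 + 420) = -240*(-203) = 48720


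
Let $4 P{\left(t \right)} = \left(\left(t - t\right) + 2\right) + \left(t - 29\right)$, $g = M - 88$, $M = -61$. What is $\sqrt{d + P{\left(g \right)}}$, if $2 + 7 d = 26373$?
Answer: $\frac{\sqrt{182441}}{7} \approx 61.019$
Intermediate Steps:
$d = \frac{26371}{7}$ ($d = - \frac{2}{7} + \frac{1}{7} \cdot 26373 = - \frac{2}{7} + \frac{26373}{7} = \frac{26371}{7} \approx 3767.3$)
$g = -149$ ($g = -61 - 88 = -149$)
$P{\left(t \right)} = - \frac{27}{4} + \frac{t}{4}$ ($P{\left(t \right)} = \frac{\left(\left(t - t\right) + 2\right) + \left(t - 29\right)}{4} = \frac{\left(0 + 2\right) + \left(t - 29\right)}{4} = \frac{2 + \left(-29 + t\right)}{4} = \frac{-27 + t}{4} = - \frac{27}{4} + \frac{t}{4}$)
$\sqrt{d + P{\left(g \right)}} = \sqrt{\frac{26371}{7} + \left(- \frac{27}{4} + \frac{1}{4} \left(-149\right)\right)} = \sqrt{\frac{26371}{7} - 44} = \sqrt{\frac{26063}{7}} = \frac{\sqrt{182441}}{7}$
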